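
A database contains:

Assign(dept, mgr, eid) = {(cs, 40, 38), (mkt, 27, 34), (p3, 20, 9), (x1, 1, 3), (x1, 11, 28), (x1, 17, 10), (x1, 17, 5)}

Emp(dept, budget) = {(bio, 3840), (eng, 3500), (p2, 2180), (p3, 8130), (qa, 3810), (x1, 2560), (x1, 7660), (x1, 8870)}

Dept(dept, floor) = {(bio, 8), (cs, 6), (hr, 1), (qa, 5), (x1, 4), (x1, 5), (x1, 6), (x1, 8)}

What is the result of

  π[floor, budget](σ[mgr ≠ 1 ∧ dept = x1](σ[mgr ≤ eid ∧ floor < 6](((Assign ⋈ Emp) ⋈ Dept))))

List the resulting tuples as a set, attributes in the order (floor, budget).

{(4, 2560), (4, 7660), (4, 8870), (5, 2560), (5, 7660), (5, 8870)}

Joining Assign and Emp on dept yields {(p3, 20, 9, 8130), (x1, 1, 3, 2560), (x1, 1, 3, 7660), (x1, 1, 3, 8870), (x1, 11, 28, 2560), (x1, 11, 28, 7660), (x1, 11, 28, 8870), (x1, 17, 10, 2560), (x1, 17, 10, 7660), (x1, 17, 10, 8870), (x1, 17, 5, 2560), (x1, 17, 5, 7660), (x1, 17, 5, 8870)}.
Joining (Assign ⋈ Emp) and Dept on dept yields {(x1, 1, 3, 2560, 4), (x1, 1, 3, 2560, 5), (x1, 1, 3, 2560, 6), (x1, 1, 3, 2560, 8), (x1, 1, 3, 7660, 4), (x1, 1, 3, 7660, 5), (x1, 1, 3, 7660, 6), (x1, 1, 3, 7660, 8), (x1, 1, 3, 8870, 4), (x1, 1, 3, 8870, 5), (x1, 1, 3, 8870, 6), (x1, 1, 3, 8870, 8), (x1, 11, 28, 2560, 4), (x1, 11, 28, 2560, 5), (x1, 11, 28, 2560, 6), (x1, 11, 28, 2560, 8), (x1, 11, 28, 7660, 4), (x1, 11, 28, 7660, 5), (x1, 11, 28, 7660, 6), (x1, 11, 28, 7660, 8), (x1, 11, 28, 8870, 4), (x1, 11, 28, 8870, 5), (x1, 11, 28, 8870, 6), (x1, 11, 28, 8870, 8), (x1, 17, 10, 2560, 4), (x1, 17, 10, 2560, 5), (x1, 17, 10, 2560, 6), (x1, 17, 10, 2560, 8), (x1, 17, 10, 7660, 4), (x1, 17, 10, 7660, 5), (x1, 17, 10, 7660, 6), (x1, 17, 10, 7660, 8), (x1, 17, 10, 8870, 4), (x1, 17, 10, 8870, 5), (x1, 17, 10, 8870, 6), (x1, 17, 10, 8870, 8), (x1, 17, 5, 2560, 4), (x1, 17, 5, 2560, 5), (x1, 17, 5, 2560, 6), (x1, 17, 5, 2560, 8), (x1, 17, 5, 7660, 4), (x1, 17, 5, 7660, 5), (x1, 17, 5, 7660, 6), (x1, 17, 5, 7660, 8), (x1, 17, 5, 8870, 4), (x1, 17, 5, 8870, 5), (x1, 17, 5, 8870, 6), (x1, 17, 5, 8870, 8)}.
Apply σ_{mgr ≤ eid ∧ floor < 6}; surviving tuples: {(x1, 1, 3, 2560, 4), (x1, 1, 3, 2560, 5), (x1, 1, 3, 7660, 4), (x1, 1, 3, 7660, 5), (x1, 1, 3, 8870, 4), (x1, 1, 3, 8870, 5), (x1, 11, 28, 2560, 4), (x1, 11, 28, 2560, 5), (x1, 11, 28, 7660, 4), (x1, 11, 28, 7660, 5), (x1, 11, 28, 8870, 4), (x1, 11, 28, 8870, 5)}
Apply σ_{mgr ≠ 1 ∧ dept = x1}; surviving tuples: {(x1, 11, 28, 2560, 4), (x1, 11, 28, 2560, 5), (x1, 11, 28, 7660, 4), (x1, 11, 28, 7660, 5), (x1, 11, 28, 8870, 4), (x1, 11, 28, 8870, 5)}
π[floor, budget]: project onto (floor, budget) → {(4, 2560), (4, 7660), (4, 8870), (5, 2560), (5, 7660), (5, 8870)}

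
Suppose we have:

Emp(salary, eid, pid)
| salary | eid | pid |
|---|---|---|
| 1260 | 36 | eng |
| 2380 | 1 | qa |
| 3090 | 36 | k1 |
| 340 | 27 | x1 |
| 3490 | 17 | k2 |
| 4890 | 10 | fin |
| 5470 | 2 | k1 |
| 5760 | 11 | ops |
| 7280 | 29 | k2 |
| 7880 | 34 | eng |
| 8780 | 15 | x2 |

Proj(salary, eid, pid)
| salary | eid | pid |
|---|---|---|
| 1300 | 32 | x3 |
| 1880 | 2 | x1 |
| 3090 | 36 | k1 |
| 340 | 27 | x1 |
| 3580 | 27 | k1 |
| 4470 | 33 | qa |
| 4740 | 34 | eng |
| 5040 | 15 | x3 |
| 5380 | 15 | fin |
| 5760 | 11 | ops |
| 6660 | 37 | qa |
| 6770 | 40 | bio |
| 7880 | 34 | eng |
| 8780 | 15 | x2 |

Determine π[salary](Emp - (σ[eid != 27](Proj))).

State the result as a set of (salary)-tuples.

σ[eid != 27]: keep tuples satisfying eid != 27 → {(1300, 32, x3), (1880, 2, x1), (3090, 36, k1), (4470, 33, qa), (4740, 34, eng), (5040, 15, x3), (5380, 15, fin), (5760, 11, ops), (6660, 37, qa), (6770, 40, bio), (7880, 34, eng), (8780, 15, x2)}
Difference: {(1260, 36, eng), (2380, 1, qa), (3090, 36, k1), (340, 27, x1), (3490, 17, k2), (4890, 10, fin), (5470, 2, k1), (5760, 11, ops), (7280, 29, k2), (7880, 34, eng), (8780, 15, x2)} with {(1300, 32, x3), (1880, 2, x1), (3090, 36, k1), (4470, 33, qa), (4740, 34, eng), (5040, 15, x3), (5380, 15, fin), (5760, 11, ops), (6660, 37, qa), (6770, 40, bio), (7880, 34, eng), (8780, 15, x2)} → {(1260, 36, eng), (2380, 1, qa), (340, 27, x1), (3490, 17, k2), (4890, 10, fin), (5470, 2, k1), (7280, 29, k2)}
Keep only column(s) salary: {1260, 2380, 340, 3490, 4890, 5470, 7280}

{1260, 2380, 340, 3490, 4890, 5470, 7280}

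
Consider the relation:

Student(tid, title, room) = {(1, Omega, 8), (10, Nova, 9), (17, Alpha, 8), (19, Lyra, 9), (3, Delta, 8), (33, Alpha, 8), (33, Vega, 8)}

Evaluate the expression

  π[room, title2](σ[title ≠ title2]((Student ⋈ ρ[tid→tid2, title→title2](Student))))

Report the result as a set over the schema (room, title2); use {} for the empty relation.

ρ[tid→tid2, title→title2]: schema becomes (tid2, title2, room); tuples unchanged.
Natural join on room: {(1, Omega, 8, 1, Omega), (1, Omega, 8, 17, Alpha), (1, Omega, 8, 3, Delta), (1, Omega, 8, 33, Alpha), (1, Omega, 8, 33, Vega), (10, Nova, 9, 10, Nova), (10, Nova, 9, 19, Lyra), (17, Alpha, 8, 1, Omega), (17, Alpha, 8, 17, Alpha), (17, Alpha, 8, 3, Delta), (17, Alpha, 8, 33, Alpha), (17, Alpha, 8, 33, Vega), (19, Lyra, 9, 10, Nova), (19, Lyra, 9, 19, Lyra), (3, Delta, 8, 1, Omega), (3, Delta, 8, 17, Alpha), (3, Delta, 8, 3, Delta), (3, Delta, 8, 33, Alpha), (3, Delta, 8, 33, Vega), (33, Alpha, 8, 1, Omega), (33, Alpha, 8, 17, Alpha), (33, Alpha, 8, 3, Delta), (33, Alpha, 8, 33, Alpha), (33, Alpha, 8, 33, Vega), (33, Vega, 8, 1, Omega), (33, Vega, 8, 17, Alpha), (33, Vega, 8, 3, Delta), (33, Vega, 8, 33, Alpha), (33, Vega, 8, 33, Vega)}
Filtering on title ≠ title2 leaves {(1, Omega, 8, 17, Alpha), (1, Omega, 8, 3, Delta), (1, Omega, 8, 33, Alpha), (1, Omega, 8, 33, Vega), (10, Nova, 9, 19, Lyra), (17, Alpha, 8, 1, Omega), (17, Alpha, 8, 3, Delta), (17, Alpha, 8, 33, Vega), (19, Lyra, 9, 10, Nova), (3, Delta, 8, 1, Omega), (3, Delta, 8, 17, Alpha), (3, Delta, 8, 33, Alpha), (3, Delta, 8, 33, Vega), (33, Alpha, 8, 1, Omega), (33, Alpha, 8, 3, Delta), (33, Alpha, 8, 33, Vega), (33, Vega, 8, 1, Omega), (33, Vega, 8, 17, Alpha), (33, Vega, 8, 3, Delta), (33, Vega, 8, 33, Alpha)}.
Keep only column(s) room, title2 (14 duplicate(s) eliminated): {(8, Alpha), (8, Delta), (8, Omega), (8, Vega), (9, Lyra), (9, Nova)}

{(8, Alpha), (8, Delta), (8, Omega), (8, Vega), (9, Lyra), (9, Nova)}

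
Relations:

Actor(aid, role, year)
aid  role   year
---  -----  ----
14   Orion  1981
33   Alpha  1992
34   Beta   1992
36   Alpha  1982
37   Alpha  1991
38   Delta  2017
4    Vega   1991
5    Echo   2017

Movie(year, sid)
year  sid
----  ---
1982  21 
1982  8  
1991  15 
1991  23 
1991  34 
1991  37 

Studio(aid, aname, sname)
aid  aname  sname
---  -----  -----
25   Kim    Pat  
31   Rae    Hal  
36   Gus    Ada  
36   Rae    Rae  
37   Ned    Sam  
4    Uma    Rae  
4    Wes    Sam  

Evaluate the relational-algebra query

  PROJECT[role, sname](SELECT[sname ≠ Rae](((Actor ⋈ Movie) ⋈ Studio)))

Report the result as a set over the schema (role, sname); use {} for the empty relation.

{(Alpha, Ada), (Alpha, Sam), (Vega, Sam)}

Natural join on year: {(36, Alpha, 1982, 21), (36, Alpha, 1982, 8), (37, Alpha, 1991, 15), (37, Alpha, 1991, 23), (37, Alpha, 1991, 34), (37, Alpha, 1991, 37), (4, Vega, 1991, 15), (4, Vega, 1991, 23), (4, Vega, 1991, 34), (4, Vega, 1991, 37)}
Natural join on aid: {(36, Alpha, 1982, 21, Gus, Ada), (36, Alpha, 1982, 21, Rae, Rae), (36, Alpha, 1982, 8, Gus, Ada), (36, Alpha, 1982, 8, Rae, Rae), (37, Alpha, 1991, 15, Ned, Sam), (37, Alpha, 1991, 23, Ned, Sam), (37, Alpha, 1991, 34, Ned, Sam), (37, Alpha, 1991, 37, Ned, Sam), (4, Vega, 1991, 15, Uma, Rae), (4, Vega, 1991, 15, Wes, Sam), (4, Vega, 1991, 23, Uma, Rae), (4, Vega, 1991, 23, Wes, Sam), (4, Vega, 1991, 34, Uma, Rae), (4, Vega, 1991, 34, Wes, Sam), (4, Vega, 1991, 37, Uma, Rae), (4, Vega, 1991, 37, Wes, Sam)}
Apply σ_{sname ≠ Rae}; surviving tuples: {(36, Alpha, 1982, 21, Gus, Ada), (36, Alpha, 1982, 8, Gus, Ada), (37, Alpha, 1991, 15, Ned, Sam), (37, Alpha, 1991, 23, Ned, Sam), (37, Alpha, 1991, 34, Ned, Sam), (37, Alpha, 1991, 37, Ned, Sam), (4, Vega, 1991, 15, Wes, Sam), (4, Vega, 1991, 23, Wes, Sam), (4, Vega, 1991, 34, Wes, Sam), (4, Vega, 1991, 37, Wes, Sam)}
Projecting to role, sname (7 duplicate(s) eliminated): {(Alpha, Ada), (Alpha, Sam), (Vega, Sam)}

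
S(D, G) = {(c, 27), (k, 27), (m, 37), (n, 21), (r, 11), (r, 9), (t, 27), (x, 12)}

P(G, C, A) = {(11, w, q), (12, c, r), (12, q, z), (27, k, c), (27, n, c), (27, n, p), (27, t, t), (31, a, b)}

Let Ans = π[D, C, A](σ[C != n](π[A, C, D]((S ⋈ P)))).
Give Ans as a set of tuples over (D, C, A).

{(c, k, c), (c, t, t), (k, k, c), (k, t, t), (r, w, q), (t, k, c), (t, t, t), (x, c, r), (x, q, z)}

S ⋈ P (natural join on G): {(c, 27, k, c), (c, 27, n, c), (c, 27, n, p), (c, 27, t, t), (k, 27, k, c), (k, 27, n, c), (k, 27, n, p), (k, 27, t, t), (r, 11, w, q), (t, 27, k, c), (t, 27, n, c), (t, 27, n, p), (t, 27, t, t), (x, 12, c, r), (x, 12, q, z)}
Projecting to A, C, D: {(c, k, c), (c, k, k), (c, k, t), (c, n, c), (c, n, k), (c, n, t), (p, n, c), (p, n, k), (p, n, t), (q, w, r), (r, c, x), (t, t, c), (t, t, k), (t, t, t), (z, q, x)}
Apply σ_{C != n}; surviving tuples: {(c, k, c), (c, k, k), (c, k, t), (q, w, r), (r, c, x), (t, t, c), (t, t, k), (t, t, t), (z, q, x)}
Projecting to D, C, A: {(c, k, c), (c, t, t), (k, k, c), (k, t, t), (r, w, q), (t, k, c), (t, t, t), (x, c, r), (x, q, z)}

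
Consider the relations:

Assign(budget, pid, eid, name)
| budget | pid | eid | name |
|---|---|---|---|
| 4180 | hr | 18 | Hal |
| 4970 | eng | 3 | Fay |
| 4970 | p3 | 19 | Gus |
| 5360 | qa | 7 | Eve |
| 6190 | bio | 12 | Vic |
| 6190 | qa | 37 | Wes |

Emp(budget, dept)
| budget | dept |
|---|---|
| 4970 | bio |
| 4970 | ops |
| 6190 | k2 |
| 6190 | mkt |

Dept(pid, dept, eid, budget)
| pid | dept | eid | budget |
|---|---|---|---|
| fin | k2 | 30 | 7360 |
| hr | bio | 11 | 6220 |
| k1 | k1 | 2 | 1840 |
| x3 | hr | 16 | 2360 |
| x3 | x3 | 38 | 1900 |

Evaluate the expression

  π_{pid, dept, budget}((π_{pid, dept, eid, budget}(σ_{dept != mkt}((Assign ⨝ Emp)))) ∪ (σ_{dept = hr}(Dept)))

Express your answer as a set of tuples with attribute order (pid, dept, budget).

Joining Assign and Emp on budget yields {(4970, eng, 3, Fay, bio), (4970, eng, 3, Fay, ops), (4970, p3, 19, Gus, bio), (4970, p3, 19, Gus, ops), (6190, bio, 12, Vic, k2), (6190, bio, 12, Vic, mkt), (6190, qa, 37, Wes, k2), (6190, qa, 37, Wes, mkt)}.
Selection dept != mkt: {(4970, eng, 3, Fay, bio), (4970, eng, 3, Fay, ops), (4970, p3, 19, Gus, bio), (4970, p3, 19, Gus, ops), (6190, bio, 12, Vic, k2), (6190, qa, 37, Wes, k2)}
Keep only column(s) pid, dept, eid, budget: {(bio, k2, 12, 6190), (eng, bio, 3, 4970), (eng, ops, 3, 4970), (p3, bio, 19, 4970), (p3, ops, 19, 4970), (qa, k2, 37, 6190)}
Selection dept = hr: {(x3, hr, 16, 2360)}
Union: {(bio, k2, 12, 6190), (eng, bio, 3, 4970), (eng, ops, 3, 4970), (p3, bio, 19, 4970), (p3, ops, 19, 4970), (qa, k2, 37, 6190)} with {(x3, hr, 16, 2360)} → {(bio, k2, 12, 6190), (eng, bio, 3, 4970), (eng, ops, 3, 4970), (p3, bio, 19, 4970), (p3, ops, 19, 4970), (qa, k2, 37, 6190), (x3, hr, 16, 2360)}
Keep only column(s) pid, dept, budget: {(bio, k2, 6190), (eng, bio, 4970), (eng, ops, 4970), (p3, bio, 4970), (p3, ops, 4970), (qa, k2, 6190), (x3, hr, 2360)}

{(bio, k2, 6190), (eng, bio, 4970), (eng, ops, 4970), (p3, bio, 4970), (p3, ops, 4970), (qa, k2, 6190), (x3, hr, 2360)}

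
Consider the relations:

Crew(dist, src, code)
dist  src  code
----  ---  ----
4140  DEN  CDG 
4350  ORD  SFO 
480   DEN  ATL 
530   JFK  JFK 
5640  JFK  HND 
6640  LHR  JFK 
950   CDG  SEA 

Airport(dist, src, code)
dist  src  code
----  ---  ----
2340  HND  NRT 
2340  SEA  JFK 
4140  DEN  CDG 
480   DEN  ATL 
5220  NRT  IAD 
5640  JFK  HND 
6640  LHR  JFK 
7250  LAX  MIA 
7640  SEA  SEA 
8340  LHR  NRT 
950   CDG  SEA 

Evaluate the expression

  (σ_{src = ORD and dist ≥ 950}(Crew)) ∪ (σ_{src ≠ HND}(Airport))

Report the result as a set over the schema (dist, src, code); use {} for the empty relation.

Filtering on src = ORD and dist ≥ 950 leaves {(4350, ORD, SFO)}.
Filtering on src ≠ HND leaves {(2340, SEA, JFK), (4140, DEN, CDG), (480, DEN, ATL), (5220, NRT, IAD), (5640, JFK, HND), (6640, LHR, JFK), (7250, LAX, MIA), (7640, SEA, SEA), (8340, LHR, NRT), (950, CDG, SEA)}.
Set union of the two operands is {(2340, SEA, JFK), (4140, DEN, CDG), (4350, ORD, SFO), (480, DEN, ATL), (5220, NRT, IAD), (5640, JFK, HND), (6640, LHR, JFK), (7250, LAX, MIA), (7640, SEA, SEA), (8340, LHR, NRT), (950, CDG, SEA)}.

{(2340, SEA, JFK), (4140, DEN, CDG), (4350, ORD, SFO), (480, DEN, ATL), (5220, NRT, IAD), (5640, JFK, HND), (6640, LHR, JFK), (7250, LAX, MIA), (7640, SEA, SEA), (8340, LHR, NRT), (950, CDG, SEA)}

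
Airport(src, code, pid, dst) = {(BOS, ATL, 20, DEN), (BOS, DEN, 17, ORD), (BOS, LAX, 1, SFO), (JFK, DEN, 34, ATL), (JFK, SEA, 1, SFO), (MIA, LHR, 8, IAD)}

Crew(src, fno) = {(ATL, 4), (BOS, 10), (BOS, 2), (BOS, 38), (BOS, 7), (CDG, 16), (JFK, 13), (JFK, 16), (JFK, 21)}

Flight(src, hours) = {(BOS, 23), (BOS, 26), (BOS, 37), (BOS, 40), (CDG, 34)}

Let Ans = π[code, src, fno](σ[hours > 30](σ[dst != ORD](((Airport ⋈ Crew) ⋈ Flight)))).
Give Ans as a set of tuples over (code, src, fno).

{(ATL, BOS, 10), (ATL, BOS, 2), (ATL, BOS, 38), (ATL, BOS, 7), (LAX, BOS, 10), (LAX, BOS, 2), (LAX, BOS, 38), (LAX, BOS, 7)}

Natural join on src: {(BOS, ATL, 20, DEN, 10), (BOS, ATL, 20, DEN, 2), (BOS, ATL, 20, DEN, 38), (BOS, ATL, 20, DEN, 7), (BOS, DEN, 17, ORD, 10), (BOS, DEN, 17, ORD, 2), (BOS, DEN, 17, ORD, 38), (BOS, DEN, 17, ORD, 7), (BOS, LAX, 1, SFO, 10), (BOS, LAX, 1, SFO, 2), (BOS, LAX, 1, SFO, 38), (BOS, LAX, 1, SFO, 7), (JFK, DEN, 34, ATL, 13), (JFK, DEN, 34, ATL, 16), (JFK, DEN, 34, ATL, 21), (JFK, SEA, 1, SFO, 13), (JFK, SEA, 1, SFO, 16), (JFK, SEA, 1, SFO, 21)}
Natural join on src: {(BOS, ATL, 20, DEN, 10, 23), (BOS, ATL, 20, DEN, 10, 26), (BOS, ATL, 20, DEN, 10, 37), (BOS, ATL, 20, DEN, 10, 40), (BOS, ATL, 20, DEN, 2, 23), (BOS, ATL, 20, DEN, 2, 26), (BOS, ATL, 20, DEN, 2, 37), (BOS, ATL, 20, DEN, 2, 40), (BOS, ATL, 20, DEN, 38, 23), (BOS, ATL, 20, DEN, 38, 26), (BOS, ATL, 20, DEN, 38, 37), (BOS, ATL, 20, DEN, 38, 40), (BOS, ATL, 20, DEN, 7, 23), (BOS, ATL, 20, DEN, 7, 26), (BOS, ATL, 20, DEN, 7, 37), (BOS, ATL, 20, DEN, 7, 40), (BOS, DEN, 17, ORD, 10, 23), (BOS, DEN, 17, ORD, 10, 26), (BOS, DEN, 17, ORD, 10, 37), (BOS, DEN, 17, ORD, 10, 40), (BOS, DEN, 17, ORD, 2, 23), (BOS, DEN, 17, ORD, 2, 26), (BOS, DEN, 17, ORD, 2, 37), (BOS, DEN, 17, ORD, 2, 40), (BOS, DEN, 17, ORD, 38, 23), (BOS, DEN, 17, ORD, 38, 26), (BOS, DEN, 17, ORD, 38, 37), (BOS, DEN, 17, ORD, 38, 40), (BOS, DEN, 17, ORD, 7, 23), (BOS, DEN, 17, ORD, 7, 26), (BOS, DEN, 17, ORD, 7, 37), (BOS, DEN, 17, ORD, 7, 40), (BOS, LAX, 1, SFO, 10, 23), (BOS, LAX, 1, SFO, 10, 26), (BOS, LAX, 1, SFO, 10, 37), (BOS, LAX, 1, SFO, 10, 40), (BOS, LAX, 1, SFO, 2, 23), (BOS, LAX, 1, SFO, 2, 26), (BOS, LAX, 1, SFO, 2, 37), (BOS, LAX, 1, SFO, 2, 40), (BOS, LAX, 1, SFO, 38, 23), (BOS, LAX, 1, SFO, 38, 26), (BOS, LAX, 1, SFO, 38, 37), (BOS, LAX, 1, SFO, 38, 40), (BOS, LAX, 1, SFO, 7, 23), (BOS, LAX, 1, SFO, 7, 26), (BOS, LAX, 1, SFO, 7, 37), (BOS, LAX, 1, SFO, 7, 40)}
σ[dst != ORD]: keep tuples satisfying dst != ORD → {(BOS, ATL, 20, DEN, 10, 23), (BOS, ATL, 20, DEN, 10, 26), (BOS, ATL, 20, DEN, 10, 37), (BOS, ATL, 20, DEN, 10, 40), (BOS, ATL, 20, DEN, 2, 23), (BOS, ATL, 20, DEN, 2, 26), (BOS, ATL, 20, DEN, 2, 37), (BOS, ATL, 20, DEN, 2, 40), (BOS, ATL, 20, DEN, 38, 23), (BOS, ATL, 20, DEN, 38, 26), (BOS, ATL, 20, DEN, 38, 37), (BOS, ATL, 20, DEN, 38, 40), (BOS, ATL, 20, DEN, 7, 23), (BOS, ATL, 20, DEN, 7, 26), (BOS, ATL, 20, DEN, 7, 37), (BOS, ATL, 20, DEN, 7, 40), (BOS, LAX, 1, SFO, 10, 23), (BOS, LAX, 1, SFO, 10, 26), (BOS, LAX, 1, SFO, 10, 37), (BOS, LAX, 1, SFO, 10, 40), (BOS, LAX, 1, SFO, 2, 23), (BOS, LAX, 1, SFO, 2, 26), (BOS, LAX, 1, SFO, 2, 37), (BOS, LAX, 1, SFO, 2, 40), (BOS, LAX, 1, SFO, 38, 23), (BOS, LAX, 1, SFO, 38, 26), (BOS, LAX, 1, SFO, 38, 37), (BOS, LAX, 1, SFO, 38, 40), (BOS, LAX, 1, SFO, 7, 23), (BOS, LAX, 1, SFO, 7, 26), (BOS, LAX, 1, SFO, 7, 37), (BOS, LAX, 1, SFO, 7, 40)}
σ[hours > 30]: keep tuples satisfying hours > 30 → {(BOS, ATL, 20, DEN, 10, 37), (BOS, ATL, 20, DEN, 10, 40), (BOS, ATL, 20, DEN, 2, 37), (BOS, ATL, 20, DEN, 2, 40), (BOS, ATL, 20, DEN, 38, 37), (BOS, ATL, 20, DEN, 38, 40), (BOS, ATL, 20, DEN, 7, 37), (BOS, ATL, 20, DEN, 7, 40), (BOS, LAX, 1, SFO, 10, 37), (BOS, LAX, 1, SFO, 10, 40), (BOS, LAX, 1, SFO, 2, 37), (BOS, LAX, 1, SFO, 2, 40), (BOS, LAX, 1, SFO, 38, 37), (BOS, LAX, 1, SFO, 38, 40), (BOS, LAX, 1, SFO, 7, 37), (BOS, LAX, 1, SFO, 7, 40)}
π[code, src, fno]: project onto (code, src, fno) (8 duplicate(s) eliminated) → {(ATL, BOS, 10), (ATL, BOS, 2), (ATL, BOS, 38), (ATL, BOS, 7), (LAX, BOS, 10), (LAX, BOS, 2), (LAX, BOS, 38), (LAX, BOS, 7)}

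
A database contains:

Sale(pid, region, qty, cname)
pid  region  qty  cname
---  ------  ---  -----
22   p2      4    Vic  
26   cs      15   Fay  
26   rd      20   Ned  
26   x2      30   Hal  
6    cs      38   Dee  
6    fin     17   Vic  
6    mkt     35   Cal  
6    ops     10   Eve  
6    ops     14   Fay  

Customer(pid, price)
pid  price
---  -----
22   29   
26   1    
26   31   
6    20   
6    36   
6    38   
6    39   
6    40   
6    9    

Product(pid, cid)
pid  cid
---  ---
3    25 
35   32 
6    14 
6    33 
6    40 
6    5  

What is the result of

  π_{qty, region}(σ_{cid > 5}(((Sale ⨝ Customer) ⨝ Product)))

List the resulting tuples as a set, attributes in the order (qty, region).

{(10, ops), (14, ops), (17, fin), (35, mkt), (38, cs)}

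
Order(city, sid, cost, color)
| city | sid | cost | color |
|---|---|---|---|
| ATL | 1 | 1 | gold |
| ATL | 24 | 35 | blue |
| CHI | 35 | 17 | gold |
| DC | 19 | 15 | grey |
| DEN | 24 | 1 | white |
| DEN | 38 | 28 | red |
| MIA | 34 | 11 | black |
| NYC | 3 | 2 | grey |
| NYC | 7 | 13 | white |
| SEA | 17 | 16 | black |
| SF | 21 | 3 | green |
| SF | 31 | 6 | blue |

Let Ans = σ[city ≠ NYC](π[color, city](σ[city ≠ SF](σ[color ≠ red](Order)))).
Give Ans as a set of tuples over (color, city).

{(black, MIA), (black, SEA), (blue, ATL), (gold, ATL), (gold, CHI), (grey, DC), (white, DEN)}

σ[color ≠ red]: keep tuples satisfying color ≠ red → {(ATL, 1, 1, gold), (ATL, 24, 35, blue), (CHI, 35, 17, gold), (DC, 19, 15, grey), (DEN, 24, 1, white), (MIA, 34, 11, black), (NYC, 3, 2, grey), (NYC, 7, 13, white), (SEA, 17, 16, black), (SF, 21, 3, green), (SF, 31, 6, blue)}
σ[city ≠ SF]: keep tuples satisfying city ≠ SF → {(ATL, 1, 1, gold), (ATL, 24, 35, blue), (CHI, 35, 17, gold), (DC, 19, 15, grey), (DEN, 24, 1, white), (MIA, 34, 11, black), (NYC, 3, 2, grey), (NYC, 7, 13, white), (SEA, 17, 16, black)}
π_{color, city} gives {(black, MIA), (black, SEA), (blue, ATL), (gold, ATL), (gold, CHI), (grey, DC), (grey, NYC), (white, DEN), (white, NYC)}.
σ[city ≠ NYC]: keep tuples satisfying city ≠ NYC → {(black, MIA), (black, SEA), (blue, ATL), (gold, ATL), (gold, CHI), (grey, DC), (white, DEN)}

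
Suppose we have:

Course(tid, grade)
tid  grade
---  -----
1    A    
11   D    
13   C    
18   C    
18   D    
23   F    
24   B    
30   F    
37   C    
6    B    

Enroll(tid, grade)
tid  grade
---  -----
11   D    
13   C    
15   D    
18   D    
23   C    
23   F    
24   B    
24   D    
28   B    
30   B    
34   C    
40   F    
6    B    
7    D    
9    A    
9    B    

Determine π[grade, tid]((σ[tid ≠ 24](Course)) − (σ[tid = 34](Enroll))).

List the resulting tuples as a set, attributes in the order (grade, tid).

{(A, 1), (B, 6), (C, 13), (C, 18), (C, 37), (D, 11), (D, 18), (F, 23), (F, 30)}

σ[tid ≠ 24]: keep tuples satisfying tid ≠ 24 → {(1, A), (11, D), (13, C), (18, C), (18, D), (23, F), (30, F), (37, C), (6, B)}
σ[tid = 34]: keep tuples satisfying tid = 34 → {(34, C)}
Taking the difference: {(1, A), (11, D), (13, C), (18, C), (18, D), (23, F), (30, F), (37, C), (6, B)}
Projecting to grade, tid: {(A, 1), (B, 6), (C, 13), (C, 18), (C, 37), (D, 11), (D, 18), (F, 23), (F, 30)}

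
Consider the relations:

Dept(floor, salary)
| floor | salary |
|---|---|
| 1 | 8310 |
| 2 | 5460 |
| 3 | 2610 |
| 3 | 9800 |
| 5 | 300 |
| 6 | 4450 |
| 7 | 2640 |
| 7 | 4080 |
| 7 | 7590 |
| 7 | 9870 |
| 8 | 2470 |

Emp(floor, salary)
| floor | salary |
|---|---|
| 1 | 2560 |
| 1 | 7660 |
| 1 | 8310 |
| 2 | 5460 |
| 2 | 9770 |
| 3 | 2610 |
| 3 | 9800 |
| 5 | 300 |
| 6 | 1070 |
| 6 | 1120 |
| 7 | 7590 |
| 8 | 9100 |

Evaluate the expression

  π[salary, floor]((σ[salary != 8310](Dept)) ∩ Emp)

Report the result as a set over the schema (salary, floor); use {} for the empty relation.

{(2610, 3), (300, 5), (5460, 2), (7590, 7), (9800, 3)}

Apply σ_{salary != 8310}; surviving tuples: {(2, 5460), (3, 2610), (3, 9800), (5, 300), (6, 4450), (7, 2640), (7, 4080), (7, 7590), (7, 9870), (8, 2470)}
Taking the intersection: {(2, 5460), (3, 2610), (3, 9800), (5, 300), (7, 7590)}
Keep only column(s) salary, floor: {(2610, 3), (300, 5), (5460, 2), (7590, 7), (9800, 3)}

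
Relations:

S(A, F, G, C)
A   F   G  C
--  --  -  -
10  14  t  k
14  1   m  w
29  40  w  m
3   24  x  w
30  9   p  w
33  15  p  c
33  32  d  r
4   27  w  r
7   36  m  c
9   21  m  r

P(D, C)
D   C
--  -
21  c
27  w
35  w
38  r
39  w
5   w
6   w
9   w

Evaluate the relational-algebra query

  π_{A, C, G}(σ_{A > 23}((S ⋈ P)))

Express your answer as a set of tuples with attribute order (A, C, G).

{(30, w, p), (33, c, p), (33, r, d)}

S ⋈ P (natural join on C): {(14, 1, m, w, 27), (14, 1, m, w, 35), (14, 1, m, w, 39), (14, 1, m, w, 5), (14, 1, m, w, 6), (14, 1, m, w, 9), (3, 24, x, w, 27), (3, 24, x, w, 35), (3, 24, x, w, 39), (3, 24, x, w, 5), (3, 24, x, w, 6), (3, 24, x, w, 9), (30, 9, p, w, 27), (30, 9, p, w, 35), (30, 9, p, w, 39), (30, 9, p, w, 5), (30, 9, p, w, 6), (30, 9, p, w, 9), (33, 15, p, c, 21), (33, 32, d, r, 38), (4, 27, w, r, 38), (7, 36, m, c, 21), (9, 21, m, r, 38)}
Selection A > 23: {(30, 9, p, w, 27), (30, 9, p, w, 35), (30, 9, p, w, 39), (30, 9, p, w, 5), (30, 9, p, w, 6), (30, 9, p, w, 9), (33, 15, p, c, 21), (33, 32, d, r, 38)}
Projecting to A, C, G (5 duplicate(s) eliminated): {(30, w, p), (33, c, p), (33, r, d)}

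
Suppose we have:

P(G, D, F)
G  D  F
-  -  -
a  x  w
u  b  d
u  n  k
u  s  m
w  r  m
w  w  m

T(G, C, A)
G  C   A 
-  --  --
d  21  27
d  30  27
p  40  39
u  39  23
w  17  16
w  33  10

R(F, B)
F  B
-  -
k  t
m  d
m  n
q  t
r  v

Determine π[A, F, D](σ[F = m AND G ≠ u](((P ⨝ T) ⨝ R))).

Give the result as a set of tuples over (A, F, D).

Natural join on G: {(u, b, d, 39, 23), (u, n, k, 39, 23), (u, s, m, 39, 23), (w, r, m, 17, 16), (w, r, m, 33, 10), (w, w, m, 17, 16), (w, w, m, 33, 10)}
Natural join on F: {(u, n, k, 39, 23, t), (u, s, m, 39, 23, d), (u, s, m, 39, 23, n), (w, r, m, 17, 16, d), (w, r, m, 17, 16, n), (w, r, m, 33, 10, d), (w, r, m, 33, 10, n), (w, w, m, 17, 16, d), (w, w, m, 17, 16, n), (w, w, m, 33, 10, d), (w, w, m, 33, 10, n)}
σ[F = m AND G ≠ u]: keep tuples satisfying F = m AND G ≠ u → {(w, r, m, 17, 16, d), (w, r, m, 17, 16, n), (w, r, m, 33, 10, d), (w, r, m, 33, 10, n), (w, w, m, 17, 16, d), (w, w, m, 17, 16, n), (w, w, m, 33, 10, d), (w, w, m, 33, 10, n)}
π[A, F, D]: project onto (A, F, D) (4 duplicate(s) eliminated) → {(10, m, r), (10, m, w), (16, m, r), (16, m, w)}

{(10, m, r), (10, m, w), (16, m, r), (16, m, w)}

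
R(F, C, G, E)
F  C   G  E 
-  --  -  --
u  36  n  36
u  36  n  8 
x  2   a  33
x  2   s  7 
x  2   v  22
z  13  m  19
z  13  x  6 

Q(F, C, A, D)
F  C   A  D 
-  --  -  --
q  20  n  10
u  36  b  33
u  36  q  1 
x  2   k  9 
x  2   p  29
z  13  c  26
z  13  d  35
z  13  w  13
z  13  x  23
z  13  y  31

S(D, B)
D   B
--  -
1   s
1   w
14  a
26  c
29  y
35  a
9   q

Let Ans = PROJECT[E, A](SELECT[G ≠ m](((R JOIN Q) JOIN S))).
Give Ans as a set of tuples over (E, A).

{(22, k), (22, p), (33, k), (33, p), (36, q), (6, c), (6, d), (7, k), (7, p), (8, q)}

R ⋈ Q (natural join on F, C): {(u, 36, n, 36, b, 33), (u, 36, n, 36, q, 1), (u, 36, n, 8, b, 33), (u, 36, n, 8, q, 1), (x, 2, a, 33, k, 9), (x, 2, a, 33, p, 29), (x, 2, s, 7, k, 9), (x, 2, s, 7, p, 29), (x, 2, v, 22, k, 9), (x, 2, v, 22, p, 29), (z, 13, m, 19, c, 26), (z, 13, m, 19, d, 35), (z, 13, m, 19, w, 13), (z, 13, m, 19, x, 23), (z, 13, m, 19, y, 31), (z, 13, x, 6, c, 26), (z, 13, x, 6, d, 35), (z, 13, x, 6, w, 13), (z, 13, x, 6, x, 23), (z, 13, x, 6, y, 31)}
(R JOIN Q) ⋈ S (natural join on D): {(u, 36, n, 36, q, 1, s), (u, 36, n, 36, q, 1, w), (u, 36, n, 8, q, 1, s), (u, 36, n, 8, q, 1, w), (x, 2, a, 33, k, 9, q), (x, 2, a, 33, p, 29, y), (x, 2, s, 7, k, 9, q), (x, 2, s, 7, p, 29, y), (x, 2, v, 22, k, 9, q), (x, 2, v, 22, p, 29, y), (z, 13, m, 19, c, 26, c), (z, 13, m, 19, d, 35, a), (z, 13, x, 6, c, 26, c), (z, 13, x, 6, d, 35, a)}
Filtering on G ≠ m leaves {(u, 36, n, 36, q, 1, s), (u, 36, n, 36, q, 1, w), (u, 36, n, 8, q, 1, s), (u, 36, n, 8, q, 1, w), (x, 2, a, 33, k, 9, q), (x, 2, a, 33, p, 29, y), (x, 2, s, 7, k, 9, q), (x, 2, s, 7, p, 29, y), (x, 2, v, 22, k, 9, q), (x, 2, v, 22, p, 29, y), (z, 13, x, 6, c, 26, c), (z, 13, x, 6, d, 35, a)}.
Projecting to E, A (2 duplicate(s) eliminated): {(22, k), (22, p), (33, k), (33, p), (36, q), (6, c), (6, d), (7, k), (7, p), (8, q)}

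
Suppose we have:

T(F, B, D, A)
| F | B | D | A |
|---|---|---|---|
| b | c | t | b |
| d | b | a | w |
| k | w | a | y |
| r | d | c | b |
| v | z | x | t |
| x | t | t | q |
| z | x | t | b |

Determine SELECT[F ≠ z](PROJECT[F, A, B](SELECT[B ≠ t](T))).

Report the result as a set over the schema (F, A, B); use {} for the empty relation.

σ[B ≠ t]: keep tuples satisfying B ≠ t → {(b, c, t, b), (d, b, a, w), (k, w, a, y), (r, d, c, b), (v, z, x, t), (z, x, t, b)}
Projecting to F, A, B: {(b, b, c), (d, w, b), (k, y, w), (r, b, d), (v, t, z), (z, b, x)}
σ[F ≠ z]: keep tuples satisfying F ≠ z → {(b, b, c), (d, w, b), (k, y, w), (r, b, d), (v, t, z)}

{(b, b, c), (d, w, b), (k, y, w), (r, b, d), (v, t, z)}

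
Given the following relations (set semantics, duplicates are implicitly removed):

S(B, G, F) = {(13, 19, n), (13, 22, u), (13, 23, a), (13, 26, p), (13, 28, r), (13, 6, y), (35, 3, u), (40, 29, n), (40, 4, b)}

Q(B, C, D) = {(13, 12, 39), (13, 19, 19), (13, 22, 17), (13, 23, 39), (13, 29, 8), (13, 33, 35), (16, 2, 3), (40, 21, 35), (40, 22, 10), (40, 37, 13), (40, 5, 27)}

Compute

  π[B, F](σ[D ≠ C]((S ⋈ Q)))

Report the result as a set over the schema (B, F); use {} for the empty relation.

{(13, a), (13, n), (13, p), (13, r), (13, u), (13, y), (40, b), (40, n)}

Natural join on B: {(13, 19, n, 12, 39), (13, 19, n, 19, 19), (13, 19, n, 22, 17), (13, 19, n, 23, 39), (13, 19, n, 29, 8), (13, 19, n, 33, 35), (13, 22, u, 12, 39), (13, 22, u, 19, 19), (13, 22, u, 22, 17), (13, 22, u, 23, 39), (13, 22, u, 29, 8), (13, 22, u, 33, 35), (13, 23, a, 12, 39), (13, 23, a, 19, 19), (13, 23, a, 22, 17), (13, 23, a, 23, 39), (13, 23, a, 29, 8), (13, 23, a, 33, 35), (13, 26, p, 12, 39), (13, 26, p, 19, 19), (13, 26, p, 22, 17), (13, 26, p, 23, 39), (13, 26, p, 29, 8), (13, 26, p, 33, 35), (13, 28, r, 12, 39), (13, 28, r, 19, 19), (13, 28, r, 22, 17), (13, 28, r, 23, 39), (13, 28, r, 29, 8), (13, 28, r, 33, 35), (13, 6, y, 12, 39), (13, 6, y, 19, 19), (13, 6, y, 22, 17), (13, 6, y, 23, 39), (13, 6, y, 29, 8), (13, 6, y, 33, 35), (40, 29, n, 21, 35), (40, 29, n, 22, 10), (40, 29, n, 37, 13), (40, 29, n, 5, 27), (40, 4, b, 21, 35), (40, 4, b, 22, 10), (40, 4, b, 37, 13), (40, 4, b, 5, 27)}
Selection D ≠ C: {(13, 19, n, 12, 39), (13, 19, n, 22, 17), (13, 19, n, 23, 39), (13, 19, n, 29, 8), (13, 19, n, 33, 35), (13, 22, u, 12, 39), (13, 22, u, 22, 17), (13, 22, u, 23, 39), (13, 22, u, 29, 8), (13, 22, u, 33, 35), (13, 23, a, 12, 39), (13, 23, a, 22, 17), (13, 23, a, 23, 39), (13, 23, a, 29, 8), (13, 23, a, 33, 35), (13, 26, p, 12, 39), (13, 26, p, 22, 17), (13, 26, p, 23, 39), (13, 26, p, 29, 8), (13, 26, p, 33, 35), (13, 28, r, 12, 39), (13, 28, r, 22, 17), (13, 28, r, 23, 39), (13, 28, r, 29, 8), (13, 28, r, 33, 35), (13, 6, y, 12, 39), (13, 6, y, 22, 17), (13, 6, y, 23, 39), (13, 6, y, 29, 8), (13, 6, y, 33, 35), (40, 29, n, 21, 35), (40, 29, n, 22, 10), (40, 29, n, 37, 13), (40, 29, n, 5, 27), (40, 4, b, 21, 35), (40, 4, b, 22, 10), (40, 4, b, 37, 13), (40, 4, b, 5, 27)}
Projecting to B, F (30 duplicate(s) eliminated): {(13, a), (13, n), (13, p), (13, r), (13, u), (13, y), (40, b), (40, n)}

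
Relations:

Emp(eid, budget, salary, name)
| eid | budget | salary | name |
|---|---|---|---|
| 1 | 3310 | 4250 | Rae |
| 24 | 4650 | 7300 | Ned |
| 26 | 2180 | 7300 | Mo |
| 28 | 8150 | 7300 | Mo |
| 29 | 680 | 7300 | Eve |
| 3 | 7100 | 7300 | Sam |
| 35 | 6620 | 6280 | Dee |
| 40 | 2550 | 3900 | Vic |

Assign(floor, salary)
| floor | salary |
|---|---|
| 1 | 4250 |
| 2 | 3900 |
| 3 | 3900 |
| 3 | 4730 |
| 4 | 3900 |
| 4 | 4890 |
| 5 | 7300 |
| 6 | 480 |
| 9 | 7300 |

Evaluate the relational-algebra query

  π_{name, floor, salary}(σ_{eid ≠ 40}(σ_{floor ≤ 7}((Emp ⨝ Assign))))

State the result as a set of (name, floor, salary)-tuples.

Emp ⋈ Assign (natural join on salary): {(1, 3310, 4250, Rae, 1), (24, 4650, 7300, Ned, 5), (24, 4650, 7300, Ned, 9), (26, 2180, 7300, Mo, 5), (26, 2180, 7300, Mo, 9), (28, 8150, 7300, Mo, 5), (28, 8150, 7300, Mo, 9), (29, 680, 7300, Eve, 5), (29, 680, 7300, Eve, 9), (3, 7100, 7300, Sam, 5), (3, 7100, 7300, Sam, 9), (40, 2550, 3900, Vic, 2), (40, 2550, 3900, Vic, 3), (40, 2550, 3900, Vic, 4)}
σ[floor ≤ 7]: keep tuples satisfying floor ≤ 7 → {(1, 3310, 4250, Rae, 1), (24, 4650, 7300, Ned, 5), (26, 2180, 7300, Mo, 5), (28, 8150, 7300, Mo, 5), (29, 680, 7300, Eve, 5), (3, 7100, 7300, Sam, 5), (40, 2550, 3900, Vic, 2), (40, 2550, 3900, Vic, 3), (40, 2550, 3900, Vic, 4)}
σ[eid ≠ 40]: keep tuples satisfying eid ≠ 40 → {(1, 3310, 4250, Rae, 1), (24, 4650, 7300, Ned, 5), (26, 2180, 7300, Mo, 5), (28, 8150, 7300, Mo, 5), (29, 680, 7300, Eve, 5), (3, 7100, 7300, Sam, 5)}
Projecting to name, floor, salary (1 duplicate(s) eliminated): {(Eve, 5, 7300), (Mo, 5, 7300), (Ned, 5, 7300), (Rae, 1, 4250), (Sam, 5, 7300)}

{(Eve, 5, 7300), (Mo, 5, 7300), (Ned, 5, 7300), (Rae, 1, 4250), (Sam, 5, 7300)}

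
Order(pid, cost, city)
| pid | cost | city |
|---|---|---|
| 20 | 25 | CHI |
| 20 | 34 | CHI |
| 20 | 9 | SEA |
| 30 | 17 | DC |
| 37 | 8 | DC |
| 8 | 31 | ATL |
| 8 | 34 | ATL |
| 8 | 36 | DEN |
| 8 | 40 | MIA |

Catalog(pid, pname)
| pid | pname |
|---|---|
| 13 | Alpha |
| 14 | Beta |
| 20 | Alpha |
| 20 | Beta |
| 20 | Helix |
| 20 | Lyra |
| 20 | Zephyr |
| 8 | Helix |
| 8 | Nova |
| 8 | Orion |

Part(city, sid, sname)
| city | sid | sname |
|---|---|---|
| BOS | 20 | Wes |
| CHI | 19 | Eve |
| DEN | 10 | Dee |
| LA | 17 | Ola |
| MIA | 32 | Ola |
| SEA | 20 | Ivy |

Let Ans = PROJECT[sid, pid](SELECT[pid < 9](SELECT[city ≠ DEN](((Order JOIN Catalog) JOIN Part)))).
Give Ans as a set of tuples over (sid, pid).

{(32, 8)}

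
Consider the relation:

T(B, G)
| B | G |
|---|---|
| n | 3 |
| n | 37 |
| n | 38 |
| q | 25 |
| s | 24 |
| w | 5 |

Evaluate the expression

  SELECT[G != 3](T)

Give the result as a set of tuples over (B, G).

{(n, 37), (n, 38), (q, 25), (s, 24), (w, 5)}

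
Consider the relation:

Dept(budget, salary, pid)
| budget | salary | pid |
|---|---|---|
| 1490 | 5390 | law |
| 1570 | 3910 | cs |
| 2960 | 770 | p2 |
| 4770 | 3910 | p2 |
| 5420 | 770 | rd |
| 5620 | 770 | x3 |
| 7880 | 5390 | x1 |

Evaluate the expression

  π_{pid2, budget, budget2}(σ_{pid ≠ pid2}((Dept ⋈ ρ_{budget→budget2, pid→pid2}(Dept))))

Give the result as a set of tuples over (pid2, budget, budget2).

{(cs, 4770, 1570), (law, 7880, 1490), (p2, 1570, 4770), (p2, 5420, 2960), (p2, 5620, 2960), (rd, 2960, 5420), (rd, 5620, 5420), (x1, 1490, 7880), (x3, 2960, 5620), (x3, 5420, 5620)}

ρ[budget→budget2, pid→pid2]: schema becomes (budget2, salary, pid2); tuples unchanged.
Dept ⋈ ρ_{budget→budget2, pid→pid2}(Dept) (natural join on salary): {(1490, 5390, law, 1490, law), (1490, 5390, law, 7880, x1), (1570, 3910, cs, 1570, cs), (1570, 3910, cs, 4770, p2), (2960, 770, p2, 2960, p2), (2960, 770, p2, 5420, rd), (2960, 770, p2, 5620, x3), (4770, 3910, p2, 1570, cs), (4770, 3910, p2, 4770, p2), (5420, 770, rd, 2960, p2), (5420, 770, rd, 5420, rd), (5420, 770, rd, 5620, x3), (5620, 770, x3, 2960, p2), (5620, 770, x3, 5420, rd), (5620, 770, x3, 5620, x3), (7880, 5390, x1, 1490, law), (7880, 5390, x1, 7880, x1)}
Filtering on pid ≠ pid2 leaves {(1490, 5390, law, 7880, x1), (1570, 3910, cs, 4770, p2), (2960, 770, p2, 5420, rd), (2960, 770, p2, 5620, x3), (4770, 3910, p2, 1570, cs), (5420, 770, rd, 2960, p2), (5420, 770, rd, 5620, x3), (5620, 770, x3, 2960, p2), (5620, 770, x3, 5420, rd), (7880, 5390, x1, 1490, law)}.
π_{pid2, budget, budget2} gives {(cs, 4770, 1570), (law, 7880, 1490), (p2, 1570, 4770), (p2, 5420, 2960), (p2, 5620, 2960), (rd, 2960, 5420), (rd, 5620, 5420), (x1, 1490, 7880), (x3, 2960, 5620), (x3, 5420, 5620)}.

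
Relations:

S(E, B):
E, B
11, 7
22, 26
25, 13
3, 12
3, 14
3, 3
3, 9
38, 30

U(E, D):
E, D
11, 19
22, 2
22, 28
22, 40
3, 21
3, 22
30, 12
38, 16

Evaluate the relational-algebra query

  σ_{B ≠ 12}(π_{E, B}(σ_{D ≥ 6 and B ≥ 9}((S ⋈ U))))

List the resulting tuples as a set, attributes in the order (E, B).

{(22, 26), (3, 14), (3, 9), (38, 30)}

S ⋈ U (natural join on E): {(11, 7, 19), (22, 26, 2), (22, 26, 28), (22, 26, 40), (3, 12, 21), (3, 12, 22), (3, 14, 21), (3, 14, 22), (3, 3, 21), (3, 3, 22), (3, 9, 21), (3, 9, 22), (38, 30, 16)}
σ[D ≥ 6 and B ≥ 9]: keep tuples satisfying D ≥ 6 and B ≥ 9 → {(22, 26, 28), (22, 26, 40), (3, 12, 21), (3, 12, 22), (3, 14, 21), (3, 14, 22), (3, 9, 21), (3, 9, 22), (38, 30, 16)}
π[E, B]: project onto (E, B) (4 duplicate(s) eliminated) → {(22, 26), (3, 12), (3, 14), (3, 9), (38, 30)}
σ[B ≠ 12]: keep tuples satisfying B ≠ 12 → {(22, 26), (3, 14), (3, 9), (38, 30)}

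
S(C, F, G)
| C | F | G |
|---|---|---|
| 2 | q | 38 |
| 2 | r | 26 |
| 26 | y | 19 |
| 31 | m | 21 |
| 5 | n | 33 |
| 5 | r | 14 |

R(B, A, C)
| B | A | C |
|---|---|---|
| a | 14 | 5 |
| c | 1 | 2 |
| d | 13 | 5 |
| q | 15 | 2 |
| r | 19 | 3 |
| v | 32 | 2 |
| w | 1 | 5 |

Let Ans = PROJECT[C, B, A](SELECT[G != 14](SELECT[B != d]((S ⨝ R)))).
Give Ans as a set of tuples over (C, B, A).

S ⋈ R (natural join on C): {(2, q, 38, c, 1), (2, q, 38, q, 15), (2, q, 38, v, 32), (2, r, 26, c, 1), (2, r, 26, q, 15), (2, r, 26, v, 32), (5, n, 33, a, 14), (5, n, 33, d, 13), (5, n, 33, w, 1), (5, r, 14, a, 14), (5, r, 14, d, 13), (5, r, 14, w, 1)}
Filtering on B != d leaves {(2, q, 38, c, 1), (2, q, 38, q, 15), (2, q, 38, v, 32), (2, r, 26, c, 1), (2, r, 26, q, 15), (2, r, 26, v, 32), (5, n, 33, a, 14), (5, n, 33, w, 1), (5, r, 14, a, 14), (5, r, 14, w, 1)}.
Filtering on G != 14 leaves {(2, q, 38, c, 1), (2, q, 38, q, 15), (2, q, 38, v, 32), (2, r, 26, c, 1), (2, r, 26, q, 15), (2, r, 26, v, 32), (5, n, 33, a, 14), (5, n, 33, w, 1)}.
Projecting to C, B, A (3 duplicate(s) eliminated): {(2, c, 1), (2, q, 15), (2, v, 32), (5, a, 14), (5, w, 1)}

{(2, c, 1), (2, q, 15), (2, v, 32), (5, a, 14), (5, w, 1)}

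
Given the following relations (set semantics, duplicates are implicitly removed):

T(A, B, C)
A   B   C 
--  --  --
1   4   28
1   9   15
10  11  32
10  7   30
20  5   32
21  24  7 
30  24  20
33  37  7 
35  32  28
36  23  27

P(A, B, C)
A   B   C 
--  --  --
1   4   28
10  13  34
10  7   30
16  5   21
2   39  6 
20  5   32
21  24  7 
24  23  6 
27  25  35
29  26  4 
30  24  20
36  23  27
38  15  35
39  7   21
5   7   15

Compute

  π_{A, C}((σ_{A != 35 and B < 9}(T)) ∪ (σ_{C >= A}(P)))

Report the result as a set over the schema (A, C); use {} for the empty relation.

Filtering on A != 35 and B < 9 leaves {(1, 4, 28), (10, 7, 30), (20, 5, 32)}.
Filtering on C >= A leaves {(1, 4, 28), (10, 13, 34), (10, 7, 30), (16, 5, 21), (2, 39, 6), (20, 5, 32), (27, 25, 35), (5, 7, 15)}.
Taking the union: {(1, 4, 28), (10, 13, 34), (10, 7, 30), (16, 5, 21), (2, 39, 6), (20, 5, 32), (27, 25, 35), (5, 7, 15)}
Keep only column(s) A, C: {(1, 28), (10, 30), (10, 34), (16, 21), (2, 6), (20, 32), (27, 35), (5, 15)}

{(1, 28), (10, 30), (10, 34), (16, 21), (2, 6), (20, 32), (27, 35), (5, 15)}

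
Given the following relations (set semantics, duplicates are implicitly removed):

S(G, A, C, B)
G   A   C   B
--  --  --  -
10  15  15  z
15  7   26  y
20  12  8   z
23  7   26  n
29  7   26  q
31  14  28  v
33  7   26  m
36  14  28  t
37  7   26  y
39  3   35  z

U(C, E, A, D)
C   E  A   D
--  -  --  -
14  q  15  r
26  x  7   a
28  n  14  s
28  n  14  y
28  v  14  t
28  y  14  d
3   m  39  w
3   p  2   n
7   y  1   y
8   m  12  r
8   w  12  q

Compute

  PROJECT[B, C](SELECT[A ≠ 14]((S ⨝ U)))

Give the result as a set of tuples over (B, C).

{(m, 26), (n, 26), (q, 26), (y, 26), (z, 8)}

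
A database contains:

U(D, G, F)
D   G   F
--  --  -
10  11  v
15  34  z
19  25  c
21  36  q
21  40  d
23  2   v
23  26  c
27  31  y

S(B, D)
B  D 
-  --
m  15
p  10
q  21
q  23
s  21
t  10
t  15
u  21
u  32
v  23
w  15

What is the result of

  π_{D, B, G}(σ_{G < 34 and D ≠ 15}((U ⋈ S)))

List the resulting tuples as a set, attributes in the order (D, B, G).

{(10, p, 11), (10, t, 11), (23, q, 2), (23, q, 26), (23, v, 2), (23, v, 26)}

Natural join on D: {(10, 11, v, p), (10, 11, v, t), (15, 34, z, m), (15, 34, z, t), (15, 34, z, w), (21, 36, q, q), (21, 36, q, s), (21, 36, q, u), (21, 40, d, q), (21, 40, d, s), (21, 40, d, u), (23, 2, v, q), (23, 2, v, v), (23, 26, c, q), (23, 26, c, v)}
σ[G < 34 and D ≠ 15]: keep tuples satisfying G < 34 and D ≠ 15 → {(10, 11, v, p), (10, 11, v, t), (23, 2, v, q), (23, 2, v, v), (23, 26, c, q), (23, 26, c, v)}
Keep only column(s) D, B, G: {(10, p, 11), (10, t, 11), (23, q, 2), (23, q, 26), (23, v, 2), (23, v, 26)}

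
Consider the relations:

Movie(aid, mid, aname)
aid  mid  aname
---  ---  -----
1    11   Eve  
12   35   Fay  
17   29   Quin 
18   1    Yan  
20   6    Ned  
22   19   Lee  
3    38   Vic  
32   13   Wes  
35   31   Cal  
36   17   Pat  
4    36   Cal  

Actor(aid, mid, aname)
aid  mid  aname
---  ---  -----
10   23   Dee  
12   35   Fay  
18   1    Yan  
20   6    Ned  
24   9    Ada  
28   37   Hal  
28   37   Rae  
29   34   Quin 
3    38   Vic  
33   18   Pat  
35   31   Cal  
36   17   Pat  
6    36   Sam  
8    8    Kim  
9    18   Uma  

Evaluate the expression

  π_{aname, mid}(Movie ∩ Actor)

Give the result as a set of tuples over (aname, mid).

Taking the intersection: {(12, 35, Fay), (18, 1, Yan), (20, 6, Ned), (3, 38, Vic), (35, 31, Cal), (36, 17, Pat)}
Projecting to aname, mid: {(Cal, 31), (Fay, 35), (Ned, 6), (Pat, 17), (Vic, 38), (Yan, 1)}

{(Cal, 31), (Fay, 35), (Ned, 6), (Pat, 17), (Vic, 38), (Yan, 1)}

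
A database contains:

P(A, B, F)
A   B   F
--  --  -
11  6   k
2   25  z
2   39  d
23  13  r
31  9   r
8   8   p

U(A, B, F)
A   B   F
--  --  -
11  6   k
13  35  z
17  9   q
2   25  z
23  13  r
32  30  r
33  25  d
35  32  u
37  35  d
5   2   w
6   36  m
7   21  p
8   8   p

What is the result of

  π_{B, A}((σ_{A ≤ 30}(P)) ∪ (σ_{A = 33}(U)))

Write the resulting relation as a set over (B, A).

Filtering on A ≤ 30 leaves {(11, 6, k), (2, 25, z), (2, 39, d), (23, 13, r), (8, 8, p)}.
Filtering on A = 33 leaves {(33, 25, d)}.
Taking the union: {(11, 6, k), (2, 25, z), (2, 39, d), (23, 13, r), (33, 25, d), (8, 8, p)}
π_{B, A} gives {(13, 23), (25, 2), (25, 33), (39, 2), (6, 11), (8, 8)}.

{(13, 23), (25, 2), (25, 33), (39, 2), (6, 11), (8, 8)}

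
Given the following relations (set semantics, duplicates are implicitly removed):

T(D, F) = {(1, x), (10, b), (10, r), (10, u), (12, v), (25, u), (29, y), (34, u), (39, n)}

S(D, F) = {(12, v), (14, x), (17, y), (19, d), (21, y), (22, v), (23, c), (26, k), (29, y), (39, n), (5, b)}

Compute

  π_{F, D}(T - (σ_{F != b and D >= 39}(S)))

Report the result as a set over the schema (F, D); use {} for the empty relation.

Filtering on F != b and D >= 39 leaves {(39, n)}.
Difference: {(1, x), (10, b), (10, r), (10, u), (12, v), (25, u), (29, y), (34, u), (39, n)} with {(39, n)} → {(1, x), (10, b), (10, r), (10, u), (12, v), (25, u), (29, y), (34, u)}
π[F, D]: project onto (F, D) → {(b, 10), (r, 10), (u, 10), (u, 25), (u, 34), (v, 12), (x, 1), (y, 29)}

{(b, 10), (r, 10), (u, 10), (u, 25), (u, 34), (v, 12), (x, 1), (y, 29)}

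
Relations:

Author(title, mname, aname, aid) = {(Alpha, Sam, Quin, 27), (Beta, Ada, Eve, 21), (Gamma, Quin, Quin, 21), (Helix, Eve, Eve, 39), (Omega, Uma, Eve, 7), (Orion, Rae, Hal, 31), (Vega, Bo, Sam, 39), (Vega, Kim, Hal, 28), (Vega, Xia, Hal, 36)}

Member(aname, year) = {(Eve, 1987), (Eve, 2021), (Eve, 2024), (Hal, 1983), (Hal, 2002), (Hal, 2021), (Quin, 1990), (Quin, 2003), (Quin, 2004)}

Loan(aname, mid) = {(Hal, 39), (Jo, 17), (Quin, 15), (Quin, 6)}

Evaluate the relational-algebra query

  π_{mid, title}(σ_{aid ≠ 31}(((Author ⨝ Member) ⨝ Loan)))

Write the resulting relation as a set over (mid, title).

Natural join on aname: {(Alpha, Sam, Quin, 27, 1990), (Alpha, Sam, Quin, 27, 2003), (Alpha, Sam, Quin, 27, 2004), (Beta, Ada, Eve, 21, 1987), (Beta, Ada, Eve, 21, 2021), (Beta, Ada, Eve, 21, 2024), (Gamma, Quin, Quin, 21, 1990), (Gamma, Quin, Quin, 21, 2003), (Gamma, Quin, Quin, 21, 2004), (Helix, Eve, Eve, 39, 1987), (Helix, Eve, Eve, 39, 2021), (Helix, Eve, Eve, 39, 2024), (Omega, Uma, Eve, 7, 1987), (Omega, Uma, Eve, 7, 2021), (Omega, Uma, Eve, 7, 2024), (Orion, Rae, Hal, 31, 1983), (Orion, Rae, Hal, 31, 2002), (Orion, Rae, Hal, 31, 2021), (Vega, Kim, Hal, 28, 1983), (Vega, Kim, Hal, 28, 2002), (Vega, Kim, Hal, 28, 2021), (Vega, Xia, Hal, 36, 1983), (Vega, Xia, Hal, 36, 2002), (Vega, Xia, Hal, 36, 2021)}
Natural join on aname: {(Alpha, Sam, Quin, 27, 1990, 15), (Alpha, Sam, Quin, 27, 1990, 6), (Alpha, Sam, Quin, 27, 2003, 15), (Alpha, Sam, Quin, 27, 2003, 6), (Alpha, Sam, Quin, 27, 2004, 15), (Alpha, Sam, Quin, 27, 2004, 6), (Gamma, Quin, Quin, 21, 1990, 15), (Gamma, Quin, Quin, 21, 1990, 6), (Gamma, Quin, Quin, 21, 2003, 15), (Gamma, Quin, Quin, 21, 2003, 6), (Gamma, Quin, Quin, 21, 2004, 15), (Gamma, Quin, Quin, 21, 2004, 6), (Orion, Rae, Hal, 31, 1983, 39), (Orion, Rae, Hal, 31, 2002, 39), (Orion, Rae, Hal, 31, 2021, 39), (Vega, Kim, Hal, 28, 1983, 39), (Vega, Kim, Hal, 28, 2002, 39), (Vega, Kim, Hal, 28, 2021, 39), (Vega, Xia, Hal, 36, 1983, 39), (Vega, Xia, Hal, 36, 2002, 39), (Vega, Xia, Hal, 36, 2021, 39)}
Apply σ_{aid ≠ 31}; surviving tuples: {(Alpha, Sam, Quin, 27, 1990, 15), (Alpha, Sam, Quin, 27, 1990, 6), (Alpha, Sam, Quin, 27, 2003, 15), (Alpha, Sam, Quin, 27, 2003, 6), (Alpha, Sam, Quin, 27, 2004, 15), (Alpha, Sam, Quin, 27, 2004, 6), (Gamma, Quin, Quin, 21, 1990, 15), (Gamma, Quin, Quin, 21, 1990, 6), (Gamma, Quin, Quin, 21, 2003, 15), (Gamma, Quin, Quin, 21, 2003, 6), (Gamma, Quin, Quin, 21, 2004, 15), (Gamma, Quin, Quin, 21, 2004, 6), (Vega, Kim, Hal, 28, 1983, 39), (Vega, Kim, Hal, 28, 2002, 39), (Vega, Kim, Hal, 28, 2021, 39), (Vega, Xia, Hal, 36, 1983, 39), (Vega, Xia, Hal, 36, 2002, 39), (Vega, Xia, Hal, 36, 2021, 39)}
Keep only column(s) mid, title (13 duplicate(s) eliminated): {(15, Alpha), (15, Gamma), (39, Vega), (6, Alpha), (6, Gamma)}

{(15, Alpha), (15, Gamma), (39, Vega), (6, Alpha), (6, Gamma)}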